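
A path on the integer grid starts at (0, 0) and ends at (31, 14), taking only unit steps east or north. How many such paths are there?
Number of paths = 166871334960

A monotone lattice path from (0, 0) to (31, 14) consists of 31 east steps and 14 north steps in some order, so it is determined by which 31 of the 45 steps are east. The count is C(45, 31) = 166871334960.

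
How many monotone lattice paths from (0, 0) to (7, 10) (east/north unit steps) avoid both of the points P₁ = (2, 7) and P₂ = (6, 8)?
Number of paths = 8963

Inclusion–exclusion. Total paths: C(17, 7) = 19448. Through P₁: C(9, 2)·C(8, 5) = 2016. Through P₂: C(14, 6)·C(3, 1) = 9009. Since P₁ is strictly southwest of P₂, a monotone path through both must visit P₁ then P₂; paths through both = C(9, 2)·C(5, 4)·C(3, 1) = 540. Avoid both = 19448 − 2016 − 9009 + 540 = 8963.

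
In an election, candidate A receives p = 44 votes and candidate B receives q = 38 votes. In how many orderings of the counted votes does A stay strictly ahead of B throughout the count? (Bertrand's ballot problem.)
Strict-lead orderings = 25017515332381270225800

Total orderings of the 82 votes with 44 for A: C(82, 44) = 341906042875877359752600. By the Bertrand ballot formula (Cycle Lemma / reflection principle), the number of orderings in which A is strictly ahead of B throughout is (p − q)/(p + q) · C(p + q, p) = (44 − 38)/(44 + 38) · 341906042875877359752600 = 25017515332381270225800.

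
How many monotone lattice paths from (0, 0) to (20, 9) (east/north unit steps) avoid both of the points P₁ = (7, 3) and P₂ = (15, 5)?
Number of paths = 5486061

Inclusion–exclusion. Total paths: C(29, 20) = 10015005. Through P₁: C(10, 7)·C(19, 13) = 3255840. Through P₂: C(20, 15)·C(9, 5) = 1953504. Since P₁ is strictly southwest of P₂, a monotone path through both must visit P₁ then P₂; paths through both = C(10, 7)·C(10, 8)·C(9, 5) = 680400. Avoid both = 10015005 − 3255840 − 1953504 + 680400 = 5486061.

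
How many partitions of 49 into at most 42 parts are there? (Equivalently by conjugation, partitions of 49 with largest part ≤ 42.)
p(49, parts ≤ 42) = 173495

Use the recurrence p(n, m) = p(n, m−1) + p(n−m, m): either the largest part is < m (count p(n, m−1)) or the largest part is exactly m (remove one copy of m, count p(n−m, m)). With p(0, ·) = 1 this gives p(49, parts ≤ 42) = 173495. (By conjugating Young diagrams, this also counts partitions of 49 into at most 42 parts.)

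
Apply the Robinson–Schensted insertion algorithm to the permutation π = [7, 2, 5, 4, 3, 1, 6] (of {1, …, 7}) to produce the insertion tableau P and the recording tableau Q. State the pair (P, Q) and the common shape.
P = [1, 3, 6] / [2] / [4] / [5] / [7];  Q = [1, 3, 7] / [2] / [4] / [5] / [6];  common shape = (3, 1, 1, 1, 1)

Row-insert the values π_1, π_2, … into P one at a time, bumping the leftmost entry strictly greater than the inserted value down to the next row. The recording tableau Q records, in position (i, j), the step at which that cell was added to P.
  Insert 7 (step 1): P = [7];  Q = [1]
  Insert 2 (step 2): P = [2] / [7];  Q = [1] / [2]
  Insert 5 (step 3): P = [2, 5] / [7];  Q = [1, 3] / [2]
  Insert 4 (step 4): P = [2, 4] / [5] / [7];  Q = [1, 3] / [2] / [4]
  Insert 3 (step 5): P = [2, 3] / [4] / [5] / [7];  Q = [1, 3] / [2] / [4] / [5]
  Insert 1 (step 6): P = [1, 3] / [2] / [4] / [5] / [7];  Q = [1, 3] / [2] / [4] / [5] / [6]
  Insert 6 (step 7): P = [1, 3, 6] / [2] / [4] / [5] / [7];  Q = [1, 3, 7] / [2] / [4] / [5] / [6]
Final shape: (3, 1, 1, 1, 1).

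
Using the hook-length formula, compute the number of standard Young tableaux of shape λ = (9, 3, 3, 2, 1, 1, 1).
# SYT of shape (9, 3, 3, 2, 1, 1, 1) = 56434560

Hook-length formula: f^λ = n! / Π hook(c), product over all cells c of the Young diagram. For λ = (9, 3, 3, 2, 1, 1, 1), n = 20 boxes. Hook lengths by row (left-to-right, top-to-bottom): [15, 11, 9, 6, 5, 4, 3, 2, 1]; [8, 4, 2]; [7, 3, 1]; [5, 1]; [3]; [2]; [1]. Product of hooks = 43110144000. So f^λ = 20! / 43110144000 = 2432902008176640000 / 43110144000 = 56434560.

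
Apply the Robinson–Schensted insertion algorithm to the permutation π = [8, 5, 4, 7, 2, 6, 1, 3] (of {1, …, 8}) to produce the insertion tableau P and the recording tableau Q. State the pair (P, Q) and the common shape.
P = [1, 3] / [2, 6] / [4, 7] / [5] / [8];  Q = [1, 4] / [2, 6] / [3, 8] / [5] / [7];  common shape = (2, 2, 2, 1, 1)

Row-insert the values π_1, π_2, … into P one at a time, bumping the leftmost entry strictly greater than the inserted value down to the next row. The recording tableau Q records, in position (i, j), the step at which that cell was added to P.
  Insert 8 (step 1): P = [8];  Q = [1]
  Insert 5 (step 2): P = [5] / [8];  Q = [1] / [2]
  Insert 4 (step 3): P = [4] / [5] / [8];  Q = [1] / [2] / [3]
  Insert 7 (step 4): P = [4, 7] / [5] / [8];  Q = [1, 4] / [2] / [3]
  Insert 2 (step 5): P = [2, 7] / [4] / [5] / [8];  Q = [1, 4] / [2] / [3] / [5]
  Insert 6 (step 6): P = [2, 6] / [4, 7] / [5] / [8];  Q = [1, 4] / [2, 6] / [3] / [5]
  Insert 1 (step 7): P = [1, 6] / [2, 7] / [4] / [5] / [8];  Q = [1, 4] / [2, 6] / [3] / [5] / [7]
  Insert 3 (step 8): P = [1, 3] / [2, 6] / [4, 7] / [5] / [8];  Q = [1, 4] / [2, 6] / [3, 8] / [5] / [7]
Final shape: (2, 2, 2, 1, 1).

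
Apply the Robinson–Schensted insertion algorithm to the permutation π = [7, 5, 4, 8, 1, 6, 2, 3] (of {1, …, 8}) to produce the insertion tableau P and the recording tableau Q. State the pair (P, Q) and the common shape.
P = [1, 2, 3] / [4, 6] / [5, 8] / [7];  Q = [1, 4, 8] / [2, 6] / [3, 7] / [5];  common shape = (3, 2, 2, 1)

Row-insert the values π_1, π_2, … into P one at a time, bumping the leftmost entry strictly greater than the inserted value down to the next row. The recording tableau Q records, in position (i, j), the step at which that cell was added to P.
  Insert 7 (step 1): P = [7];  Q = [1]
  Insert 5 (step 2): P = [5] / [7];  Q = [1] / [2]
  Insert 4 (step 3): P = [4] / [5] / [7];  Q = [1] / [2] / [3]
  Insert 8 (step 4): P = [4, 8] / [5] / [7];  Q = [1, 4] / [2] / [3]
  Insert 1 (step 5): P = [1, 8] / [4] / [5] / [7];  Q = [1, 4] / [2] / [3] / [5]
  Insert 6 (step 6): P = [1, 6] / [4, 8] / [5] / [7];  Q = [1, 4] / [2, 6] / [3] / [5]
  Insert 2 (step 7): P = [1, 2] / [4, 6] / [5, 8] / [7];  Q = [1, 4] / [2, 6] / [3, 7] / [5]
  Insert 3 (step 8): P = [1, 2, 3] / [4, 6] / [5, 8] / [7];  Q = [1, 4, 8] / [2, 6] / [3, 7] / [5]
Final shape: (3, 2, 2, 1).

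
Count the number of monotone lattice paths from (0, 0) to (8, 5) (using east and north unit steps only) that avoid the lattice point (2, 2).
Number of paths = 783

Total paths from (0, 0) to (8, 5): C(13, 8) = 1287. Paths through (2, 2): (paths (0, 0) → (2, 2)) × (paths (2, 2) → (8, 5)) = C(4, 2) · C(9, 6) = 6 · 84 = 504. Avoidance count = 1287 − 504 = 783.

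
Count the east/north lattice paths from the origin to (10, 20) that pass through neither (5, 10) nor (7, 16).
Number of paths = 15389451

Inclusion–exclusion. Total paths: C(30, 10) = 30045015. Through P₁: C(15, 5)·C(15, 5) = 9018009. Through P₂: C(23, 7)·C(7, 3) = 8580495. Since P₁ is strictly southwest of P₂, a monotone path through both must visit P₁ then P₂; paths through both = C(15, 5)·C(8, 2)·C(7, 3) = 2942940. Avoid both = 30045015 − 9018009 − 8580495 + 2942940 = 15389451.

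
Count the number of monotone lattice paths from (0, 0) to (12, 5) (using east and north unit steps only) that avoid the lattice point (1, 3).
Number of paths = 5876

Total paths from (0, 0) to (12, 5): C(17, 12) = 6188. Paths through (1, 3): (paths (0, 0) → (1, 3)) × (paths (1, 3) → (12, 5)) = C(4, 1) · C(13, 11) = 4 · 78 = 312. Avoidance count = 6188 − 312 = 5876.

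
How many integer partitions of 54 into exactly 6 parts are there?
p(54, 6 parts) = 7760

Partitions of n into exactly k parts are in bijection with partitions of n − k into at most k parts (subtract 1 from each part). So p(54, exactly 6) = p(48, parts ≤ 6). Computing via the recurrence p(m, j) = p(m, j−1) + p(m−j, j) gives 7760.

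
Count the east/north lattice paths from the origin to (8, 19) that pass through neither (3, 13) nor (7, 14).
Number of paths = 1280475

Inclusion–exclusion. Total paths: C(27, 8) = 2220075. Through P₁: C(16, 3)·C(11, 5) = 258720. Through P₂: C(21, 7)·C(6, 1) = 697680. Since P₁ is strictly southwest of P₂, a monotone path through both must visit P₁ then P₂; paths through both = C(16, 3)·C(5, 4)·C(6, 1) = 16800. Avoid both = 2220075 − 258720 − 697680 + 16800 = 1280475.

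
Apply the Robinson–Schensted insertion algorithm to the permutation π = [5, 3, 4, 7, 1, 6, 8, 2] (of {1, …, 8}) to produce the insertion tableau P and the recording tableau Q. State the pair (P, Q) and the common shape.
P = [1, 2, 6, 8] / [3, 4] / [5, 7];  Q = [1, 3, 4, 7] / [2, 6] / [5, 8];  common shape = (4, 2, 2)

Row-insert the values π_1, π_2, … into P one at a time, bumping the leftmost entry strictly greater than the inserted value down to the next row. The recording tableau Q records, in position (i, j), the step at which that cell was added to P.
  Insert 5 (step 1): P = [5];  Q = [1]
  Insert 3 (step 2): P = [3] / [5];  Q = [1] / [2]
  Insert 4 (step 3): P = [3, 4] / [5];  Q = [1, 3] / [2]
  Insert 7 (step 4): P = [3, 4, 7] / [5];  Q = [1, 3, 4] / [2]
  Insert 1 (step 5): P = [1, 4, 7] / [3] / [5];  Q = [1, 3, 4] / [2] / [5]
  Insert 6 (step 6): P = [1, 4, 6] / [3, 7] / [5];  Q = [1, 3, 4] / [2, 6] / [5]
  Insert 8 (step 7): P = [1, 4, 6, 8] / [3, 7] / [5];  Q = [1, 3, 4, 7] / [2, 6] / [5]
  Insert 2 (step 8): P = [1, 2, 6, 8] / [3, 4] / [5, 7];  Q = [1, 3, 4, 7] / [2, 6] / [5, 8]
Final shape: (4, 2, 2).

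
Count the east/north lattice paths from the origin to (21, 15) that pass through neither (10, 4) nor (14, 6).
Number of paths = 4590122328

Inclusion–exclusion. Total paths: C(36, 21) = 5567902560. Through P₁: C(14, 10)·C(22, 11) = 706137432. Through P₂: C(20, 14)·C(16, 7) = 443414400. Since P₁ is strictly southwest of P₂, a monotone path through both must visit P₁ then P₂; paths through both = C(14, 10)·C(6, 4)·C(16, 7) = 171771600. Avoid both = 5567902560 − 706137432 − 443414400 + 171771600 = 4590122328.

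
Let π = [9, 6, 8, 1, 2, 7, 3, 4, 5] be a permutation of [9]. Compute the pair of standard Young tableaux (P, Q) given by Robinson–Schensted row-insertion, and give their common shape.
P = [1, 2, 3, 4, 5] / [6, 7] / [8] / [9];  Q = [1, 3, 6, 8, 9] / [2, 5] / [4] / [7];  common shape = (5, 2, 1, 1)

Row-insert the values π_1, π_2, … into P one at a time, bumping the leftmost entry strictly greater than the inserted value down to the next row. The recording tableau Q records, in position (i, j), the step at which that cell was added to P.
  Insert 9 (step 1): P = [9];  Q = [1]
  Insert 6 (step 2): P = [6] / [9];  Q = [1] / [2]
  Insert 8 (step 3): P = [6, 8] / [9];  Q = [1, 3] / [2]
  Insert 1 (step 4): P = [1, 8] / [6] / [9];  Q = [1, 3] / [2] / [4]
  Insert 2 (step 5): P = [1, 2] / [6, 8] / [9];  Q = [1, 3] / [2, 5] / [4]
  Insert 7 (step 6): P = [1, 2, 7] / [6, 8] / [9];  Q = [1, 3, 6] / [2, 5] / [4]
  Insert 3 (step 7): P = [1, 2, 3] / [6, 7] / [8] / [9];  Q = [1, 3, 6] / [2, 5] / [4] / [7]
  Insert 4 (step 8): P = [1, 2, 3, 4] / [6, 7] / [8] / [9];  Q = [1, 3, 6, 8] / [2, 5] / [4] / [7]
  Insert 5 (step 9): P = [1, 2, 3, 4, 5] / [6, 7] / [8] / [9];  Q = [1, 3, 6, 8, 9] / [2, 5] / [4] / [7]
Final shape: (5, 2, 1, 1).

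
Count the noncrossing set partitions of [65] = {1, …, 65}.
C_65 = 1440418573150919668872489894243865350

These noncrossing partitions are counted by the Catalan number C_n = (1/(n + 1)) · C(2n, n). For n = 65: C_65 = (1/66) · C(130, 65) = 95067625827960698145584333020095113100/66 = 1440418573150919668872489894243865350.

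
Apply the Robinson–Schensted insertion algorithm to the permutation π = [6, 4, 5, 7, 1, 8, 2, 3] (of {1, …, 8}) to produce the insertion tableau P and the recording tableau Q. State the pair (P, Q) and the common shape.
P = [1, 2, 3, 8] / [4, 5, 7] / [6];  Q = [1, 3, 4, 6] / [2, 7, 8] / [5];  common shape = (4, 3, 1)

Row-insert the values π_1, π_2, … into P one at a time, bumping the leftmost entry strictly greater than the inserted value down to the next row. The recording tableau Q records, in position (i, j), the step at which that cell was added to P.
  Insert 6 (step 1): P = [6];  Q = [1]
  Insert 4 (step 2): P = [4] / [6];  Q = [1] / [2]
  Insert 5 (step 3): P = [4, 5] / [6];  Q = [1, 3] / [2]
  Insert 7 (step 4): P = [4, 5, 7] / [6];  Q = [1, 3, 4] / [2]
  Insert 1 (step 5): P = [1, 5, 7] / [4] / [6];  Q = [1, 3, 4] / [2] / [5]
  Insert 8 (step 6): P = [1, 5, 7, 8] / [4] / [6];  Q = [1, 3, 4, 6] / [2] / [5]
  Insert 2 (step 7): P = [1, 2, 7, 8] / [4, 5] / [6];  Q = [1, 3, 4, 6] / [2, 7] / [5]
  Insert 3 (step 8): P = [1, 2, 3, 8] / [4, 5, 7] / [6];  Q = [1, 3, 4, 6] / [2, 7, 8] / [5]
Final shape: (4, 3, 1).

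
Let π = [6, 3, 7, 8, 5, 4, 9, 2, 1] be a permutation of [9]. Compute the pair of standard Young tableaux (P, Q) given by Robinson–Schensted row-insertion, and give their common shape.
P = [1, 4, 8, 9] / [2, 7] / [3] / [5] / [6];  Q = [1, 3, 4, 7] / [2, 5] / [6] / [8] / [9];  common shape = (4, 2, 1, 1, 1)

Row-insert the values π_1, π_2, … into P one at a time, bumping the leftmost entry strictly greater than the inserted value down to the next row. The recording tableau Q records, in position (i, j), the step at which that cell was added to P.
  Insert 6 (step 1): P = [6];  Q = [1]
  Insert 3 (step 2): P = [3] / [6];  Q = [1] / [2]
  Insert 7 (step 3): P = [3, 7] / [6];  Q = [1, 3] / [2]
  Insert 8 (step 4): P = [3, 7, 8] / [6];  Q = [1, 3, 4] / [2]
  Insert 5 (step 5): P = [3, 5, 8] / [6, 7];  Q = [1, 3, 4] / [2, 5]
  Insert 4 (step 6): P = [3, 4, 8] / [5, 7] / [6];  Q = [1, 3, 4] / [2, 5] / [6]
  Insert 9 (step 7): P = [3, 4, 8, 9] / [5, 7] / [6];  Q = [1, 3, 4, 7] / [2, 5] / [6]
  Insert 2 (step 8): P = [2, 4, 8, 9] / [3, 7] / [5] / [6];  Q = [1, 3, 4, 7] / [2, 5] / [6] / [8]
  Insert 1 (step 9): P = [1, 4, 8, 9] / [2, 7] / [3] / [5] / [6];  Q = [1, 3, 4, 7] / [2, 5] / [6] / [8] / [9]
Final shape: (4, 2, 1, 1, 1).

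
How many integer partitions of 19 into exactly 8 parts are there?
p(19, 8 parts) = 52

Partitions of n into exactly k parts are in bijection with partitions of n − k into at most k parts (subtract 1 from each part). So p(19, exactly 8) = p(11, parts ≤ 8). Computing via the recurrence p(m, j) = p(m, j−1) + p(m−j, j) gives 52.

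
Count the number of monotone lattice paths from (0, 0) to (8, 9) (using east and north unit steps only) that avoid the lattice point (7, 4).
Number of paths = 22330

Total paths from (0, 0) to (8, 9): C(17, 8) = 24310. Paths through (7, 4): (paths (0, 0) → (7, 4)) × (paths (7, 4) → (8, 9)) = C(11, 7) · C(6, 1) = 330 · 6 = 1980. Avoidance count = 24310 − 1980 = 22330.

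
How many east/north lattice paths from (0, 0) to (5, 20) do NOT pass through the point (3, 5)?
Number of paths = 45514

Total paths from (0, 0) to (5, 20): C(25, 5) = 53130. Paths through (3, 5): (paths (0, 0) → (3, 5)) × (paths (3, 5) → (5, 20)) = C(8, 3) · C(17, 2) = 56 · 136 = 7616. Avoidance count = 53130 − 7616 = 45514.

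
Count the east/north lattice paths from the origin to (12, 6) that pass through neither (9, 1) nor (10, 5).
Number of paths = 9145

Inclusion–exclusion. Total paths: C(18, 12) = 18564. Through P₁: C(10, 9)·C(8, 3) = 560. Through P₂: C(15, 10)·C(3, 2) = 9009. Since P₁ is strictly southwest of P₂, a monotone path through both must visit P₁ then P₂; paths through both = C(10, 9)·C(5, 1)·C(3, 2) = 150. Avoid both = 18564 − 560 − 9009 + 150 = 9145.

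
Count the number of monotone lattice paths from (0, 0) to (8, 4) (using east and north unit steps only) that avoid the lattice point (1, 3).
Number of paths = 463

Total paths from (0, 0) to (8, 4): C(12, 8) = 495. Paths through (1, 3): (paths (0, 0) → (1, 3)) × (paths (1, 3) → (8, 4)) = C(4, 1) · C(8, 7) = 4 · 8 = 32. Avoidance count = 495 − 32 = 463.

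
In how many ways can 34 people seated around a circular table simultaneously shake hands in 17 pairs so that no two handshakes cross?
C_17 = 129644790

These noncrossing handshakes are counted by the Catalan number C_n = (1/(n + 1)) · C(2n, n). For n = 17: C_17 = (1/18) · C(34, 17) = 2333606220/18 = 129644790.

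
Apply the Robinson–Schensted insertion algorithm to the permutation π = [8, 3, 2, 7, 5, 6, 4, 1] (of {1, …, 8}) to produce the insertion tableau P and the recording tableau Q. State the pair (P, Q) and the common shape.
P = [1, 4, 6] / [2, 5] / [3] / [7] / [8];  Q = [1, 4, 6] / [2, 5] / [3] / [7] / [8];  common shape = (3, 2, 1, 1, 1)

Row-insert the values π_1, π_2, … into P one at a time, bumping the leftmost entry strictly greater than the inserted value down to the next row. The recording tableau Q records, in position (i, j), the step at which that cell was added to P.
  Insert 8 (step 1): P = [8];  Q = [1]
  Insert 3 (step 2): P = [3] / [8];  Q = [1] / [2]
  Insert 2 (step 3): P = [2] / [3] / [8];  Q = [1] / [2] / [3]
  Insert 7 (step 4): P = [2, 7] / [3] / [8];  Q = [1, 4] / [2] / [3]
  Insert 5 (step 5): P = [2, 5] / [3, 7] / [8];  Q = [1, 4] / [2, 5] / [3]
  Insert 6 (step 6): P = [2, 5, 6] / [3, 7] / [8];  Q = [1, 4, 6] / [2, 5] / [3]
  Insert 4 (step 7): P = [2, 4, 6] / [3, 5] / [7] / [8];  Q = [1, 4, 6] / [2, 5] / [3] / [7]
  Insert 1 (step 8): P = [1, 4, 6] / [2, 5] / [3] / [7] / [8];  Q = [1, 4, 6] / [2, 5] / [3] / [7] / [8]
Final shape: (3, 2, 1, 1, 1).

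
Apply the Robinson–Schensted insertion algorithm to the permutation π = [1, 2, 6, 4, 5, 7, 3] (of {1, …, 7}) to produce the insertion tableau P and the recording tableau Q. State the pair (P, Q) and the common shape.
P = [1, 2, 3, 5, 7] / [4] / [6];  Q = [1, 2, 3, 5, 6] / [4] / [7];  common shape = (5, 1, 1)

Row-insert the values π_1, π_2, … into P one at a time, bumping the leftmost entry strictly greater than the inserted value down to the next row. The recording tableau Q records, in position (i, j), the step at which that cell was added to P.
  Insert 1 (step 1): P = [1];  Q = [1]
  Insert 2 (step 2): P = [1, 2];  Q = [1, 2]
  Insert 6 (step 3): P = [1, 2, 6];  Q = [1, 2, 3]
  Insert 4 (step 4): P = [1, 2, 4] / [6];  Q = [1, 2, 3] / [4]
  Insert 5 (step 5): P = [1, 2, 4, 5] / [6];  Q = [1, 2, 3, 5] / [4]
  Insert 7 (step 6): P = [1, 2, 4, 5, 7] / [6];  Q = [1, 2, 3, 5, 6] / [4]
  Insert 3 (step 7): P = [1, 2, 3, 5, 7] / [4] / [6];  Q = [1, 2, 3, 5, 6] / [4] / [7]
Final shape: (5, 1, 1).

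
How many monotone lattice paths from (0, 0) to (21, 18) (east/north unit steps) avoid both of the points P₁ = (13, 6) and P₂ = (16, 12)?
Number of paths = 45939413796

Inclusion–exclusion. Total paths: C(39, 21) = 62359143990. Through P₁: C(19, 13)·C(20, 8) = 3417818040. Through P₂: C(28, 16)·C(11, 5) = 14054850810. Since P₁ is strictly southwest of P₂, a monotone path through both must visit P₁ then P₂; paths through both = C(19, 13)·C(9, 3)·C(11, 5) = 1052938656. Avoid both = 62359143990 − 3417818040 − 14054850810 + 1052938656 = 45939413796.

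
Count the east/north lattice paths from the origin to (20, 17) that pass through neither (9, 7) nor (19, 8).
Number of paths = 11849355320

Inclusion–exclusion. Total paths: C(37, 20) = 15905368710. Through P₁: C(16, 9)·C(21, 11) = 4035071040. Through P₂: C(27, 19)·C(10, 1) = 22200750. Since P₁ is strictly southwest of P₂, a monotone path through both must visit P₁ then P₂; paths through both = C(16, 9)·C(11, 10)·C(10, 1) = 1258400. Avoid both = 15905368710 − 4035071040 − 22200750 + 1258400 = 11849355320.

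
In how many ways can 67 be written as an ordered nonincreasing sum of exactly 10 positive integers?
p(67, 10 parts) = 141136

Partitions of n into exactly k parts are in bijection with partitions of n − k into at most k parts (subtract 1 from each part). So p(67, exactly 10) = p(57, parts ≤ 10). Computing via the recurrence p(m, j) = p(m, j−1) + p(m−j, j) gives 141136.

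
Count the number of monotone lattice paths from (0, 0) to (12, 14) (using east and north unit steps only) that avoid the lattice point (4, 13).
Number of paths = 9636280

Total paths from (0, 0) to (12, 14): C(26, 12) = 9657700. Paths through (4, 13): (paths (0, 0) → (4, 13)) × (paths (4, 13) → (12, 14)) = C(17, 4) · C(9, 8) = 2380 · 9 = 21420. Avoidance count = 9657700 − 21420 = 9636280.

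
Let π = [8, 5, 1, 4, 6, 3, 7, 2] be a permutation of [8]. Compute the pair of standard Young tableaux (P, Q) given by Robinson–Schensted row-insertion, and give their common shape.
P = [1, 2, 6, 7] / [3] / [4] / [5] / [8];  Q = [1, 4, 5, 7] / [2] / [3] / [6] / [8];  common shape = (4, 1, 1, 1, 1)

Row-insert the values π_1, π_2, … into P one at a time, bumping the leftmost entry strictly greater than the inserted value down to the next row. The recording tableau Q records, in position (i, j), the step at which that cell was added to P.
  Insert 8 (step 1): P = [8];  Q = [1]
  Insert 5 (step 2): P = [5] / [8];  Q = [1] / [2]
  Insert 1 (step 3): P = [1] / [5] / [8];  Q = [1] / [2] / [3]
  Insert 4 (step 4): P = [1, 4] / [5] / [8];  Q = [1, 4] / [2] / [3]
  Insert 6 (step 5): P = [1, 4, 6] / [5] / [8];  Q = [1, 4, 5] / [2] / [3]
  Insert 3 (step 6): P = [1, 3, 6] / [4] / [5] / [8];  Q = [1, 4, 5] / [2] / [3] / [6]
  Insert 7 (step 7): P = [1, 3, 6, 7] / [4] / [5] / [8];  Q = [1, 4, 5, 7] / [2] / [3] / [6]
  Insert 2 (step 8): P = [1, 2, 6, 7] / [3] / [4] / [5] / [8];  Q = [1, 4, 5, 7] / [2] / [3] / [6] / [8]
Final shape: (4, 1, 1, 1, 1).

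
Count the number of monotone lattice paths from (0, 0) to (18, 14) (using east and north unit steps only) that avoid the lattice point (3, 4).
Number of paths = 357029000

Total paths from (0, 0) to (18, 14): C(32, 18) = 471435600. Paths through (3, 4): (paths (0, 0) → (3, 4)) × (paths (3, 4) → (18, 14)) = C(7, 3) · C(25, 15) = 35 · 3268760 = 114406600. Avoidance count = 471435600 − 114406600 = 357029000.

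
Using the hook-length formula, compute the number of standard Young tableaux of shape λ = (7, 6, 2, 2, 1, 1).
# SYT of shape (7, 6, 2, 2, 1, 1) = 23279256

Hook-length formula: f^λ = n! / Π hook(c), product over all cells c of the Young diagram. For λ = (7, 6, 2, 2, 1, 1), n = 19 boxes. Hook lengths by row (left-to-right, top-to-bottom): [12, 9, 6, 5, 4, 3, 1]; [10, 7, 4, 3, 2, 1]; [5, 2]; [4, 1]; [2]; [1]. Product of hooks = 5225472000. So f^λ = 19! / 5225472000 = 121645100408832000 / 5225472000 = 23279256.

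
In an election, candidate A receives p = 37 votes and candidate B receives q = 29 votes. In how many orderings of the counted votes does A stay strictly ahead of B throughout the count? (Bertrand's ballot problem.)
Strict-lead orderings = 542181316264981120

Total orderings of the 66 votes with 37 for A: C(66, 37) = 4472995859186094240. By the Bertrand ballot formula (Cycle Lemma / reflection principle), the number of orderings in which A is strictly ahead of B throughout is (p − q)/(p + q) · C(p + q, p) = (37 − 29)/(37 + 29) · 4472995859186094240 = 542181316264981120.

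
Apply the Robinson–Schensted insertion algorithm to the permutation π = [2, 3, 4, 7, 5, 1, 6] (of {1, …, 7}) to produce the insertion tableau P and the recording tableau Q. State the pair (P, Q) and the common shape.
P = [1, 3, 4, 5, 6] / [2] / [7];  Q = [1, 2, 3, 4, 7] / [5] / [6];  common shape = (5, 1, 1)

Row-insert the values π_1, π_2, … into P one at a time, bumping the leftmost entry strictly greater than the inserted value down to the next row. The recording tableau Q records, in position (i, j), the step at which that cell was added to P.
  Insert 2 (step 1): P = [2];  Q = [1]
  Insert 3 (step 2): P = [2, 3];  Q = [1, 2]
  Insert 4 (step 3): P = [2, 3, 4];  Q = [1, 2, 3]
  Insert 7 (step 4): P = [2, 3, 4, 7];  Q = [1, 2, 3, 4]
  Insert 5 (step 5): P = [2, 3, 4, 5] / [7];  Q = [1, 2, 3, 4] / [5]
  Insert 1 (step 6): P = [1, 3, 4, 5] / [2] / [7];  Q = [1, 2, 3, 4] / [5] / [6]
  Insert 6 (step 7): P = [1, 3, 4, 5, 6] / [2] / [7];  Q = [1, 2, 3, 4, 7] / [5] / [6]
Final shape: (5, 1, 1).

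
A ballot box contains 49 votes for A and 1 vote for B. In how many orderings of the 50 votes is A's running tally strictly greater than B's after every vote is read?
Strict-lead orderings = 48

Total orderings of the 50 votes with 49 for A: C(50, 49) = 50. By the Bertrand ballot formula (Cycle Lemma / reflection principle), the number of orderings in which A is strictly ahead of B throughout is (p − q)/(p + q) · C(p + q, p) = (49 − 1)/(49 + 1) · 50 = 48.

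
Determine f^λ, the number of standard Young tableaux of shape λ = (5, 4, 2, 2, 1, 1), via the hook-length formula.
# SYT of shape (5, 4, 2, 2, 1, 1) = 243243

Hook-length formula: f^λ = n! / Π hook(c), product over all cells c of the Young diagram. For λ = (5, 4, 2, 2, 1, 1), n = 15 boxes. Hook lengths by row (left-to-right, top-to-bottom): [10, 7, 4, 3, 1]; [8, 5, 2, 1]; [5, 2]; [4, 1]; [2]; [1]. Product of hooks = 5376000. So f^λ = 15! / 5376000 = 1307674368000 / 5376000 = 243243.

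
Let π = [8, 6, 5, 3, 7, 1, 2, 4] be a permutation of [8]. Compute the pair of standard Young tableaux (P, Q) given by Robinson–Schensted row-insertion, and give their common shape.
P = [1, 2, 4] / [3, 7] / [5] / [6] / [8];  Q = [1, 5, 8] / [2, 7] / [3] / [4] / [6];  common shape = (3, 2, 1, 1, 1)

Row-insert the values π_1, π_2, … into P one at a time, bumping the leftmost entry strictly greater than the inserted value down to the next row. The recording tableau Q records, in position (i, j), the step at which that cell was added to P.
  Insert 8 (step 1): P = [8];  Q = [1]
  Insert 6 (step 2): P = [6] / [8];  Q = [1] / [2]
  Insert 5 (step 3): P = [5] / [6] / [8];  Q = [1] / [2] / [3]
  Insert 3 (step 4): P = [3] / [5] / [6] / [8];  Q = [1] / [2] / [3] / [4]
  Insert 7 (step 5): P = [3, 7] / [5] / [6] / [8];  Q = [1, 5] / [2] / [3] / [4]
  Insert 1 (step 6): P = [1, 7] / [3] / [5] / [6] / [8];  Q = [1, 5] / [2] / [3] / [4] / [6]
  Insert 2 (step 7): P = [1, 2] / [3, 7] / [5] / [6] / [8];  Q = [1, 5] / [2, 7] / [3] / [4] / [6]
  Insert 4 (step 8): P = [1, 2, 4] / [3, 7] / [5] / [6] / [8];  Q = [1, 5, 8] / [2, 7] / [3] / [4] / [6]
Final shape: (3, 2, 1, 1, 1).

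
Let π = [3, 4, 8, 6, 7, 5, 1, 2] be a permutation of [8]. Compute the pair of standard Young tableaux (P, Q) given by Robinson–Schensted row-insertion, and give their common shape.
P = [1, 2, 5, 7] / [3, 4] / [6] / [8];  Q = [1, 2, 3, 5] / [4, 8] / [6] / [7];  common shape = (4, 2, 1, 1)

Row-insert the values π_1, π_2, … into P one at a time, bumping the leftmost entry strictly greater than the inserted value down to the next row. The recording tableau Q records, in position (i, j), the step at which that cell was added to P.
  Insert 3 (step 1): P = [3];  Q = [1]
  Insert 4 (step 2): P = [3, 4];  Q = [1, 2]
  Insert 8 (step 3): P = [3, 4, 8];  Q = [1, 2, 3]
  Insert 6 (step 4): P = [3, 4, 6] / [8];  Q = [1, 2, 3] / [4]
  Insert 7 (step 5): P = [3, 4, 6, 7] / [8];  Q = [1, 2, 3, 5] / [4]
  Insert 5 (step 6): P = [3, 4, 5, 7] / [6] / [8];  Q = [1, 2, 3, 5] / [4] / [6]
  Insert 1 (step 7): P = [1, 4, 5, 7] / [3] / [6] / [8];  Q = [1, 2, 3, 5] / [4] / [6] / [7]
  Insert 2 (step 8): P = [1, 2, 5, 7] / [3, 4] / [6] / [8];  Q = [1, 2, 3, 5] / [4, 8] / [6] / [7]
Final shape: (4, 2, 1, 1).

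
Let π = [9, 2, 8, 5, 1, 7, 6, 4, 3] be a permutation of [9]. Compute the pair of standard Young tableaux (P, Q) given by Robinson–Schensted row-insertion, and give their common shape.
P = [1, 3, 6] / [2, 4] / [5] / [7] / [8] / [9];  Q = [1, 3, 6] / [2, 7] / [4] / [5] / [8] / [9];  common shape = (3, 2, 1, 1, 1, 1)

Row-insert the values π_1, π_2, … into P one at a time, bumping the leftmost entry strictly greater than the inserted value down to the next row. The recording tableau Q records, in position (i, j), the step at which that cell was added to P.
  Insert 9 (step 1): P = [9];  Q = [1]
  Insert 2 (step 2): P = [2] / [9];  Q = [1] / [2]
  Insert 8 (step 3): P = [2, 8] / [9];  Q = [1, 3] / [2]
  Insert 5 (step 4): P = [2, 5] / [8] / [9];  Q = [1, 3] / [2] / [4]
  Insert 1 (step 5): P = [1, 5] / [2] / [8] / [9];  Q = [1, 3] / [2] / [4] / [5]
  Insert 7 (step 6): P = [1, 5, 7] / [2] / [8] / [9];  Q = [1, 3, 6] / [2] / [4] / [5]
  Insert 6 (step 7): P = [1, 5, 6] / [2, 7] / [8] / [9];  Q = [1, 3, 6] / [2, 7] / [4] / [5]
  Insert 4 (step 8): P = [1, 4, 6] / [2, 5] / [7] / [8] / [9];  Q = [1, 3, 6] / [2, 7] / [4] / [5] / [8]
  Insert 3 (step 9): P = [1, 3, 6] / [2, 4] / [5] / [7] / [8] / [9];  Q = [1, 3, 6] / [2, 7] / [4] / [5] / [8] / [9]
Final shape: (3, 2, 1, 1, 1, 1).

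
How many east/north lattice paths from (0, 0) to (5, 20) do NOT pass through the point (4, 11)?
Number of paths = 39480

Total paths from (0, 0) to (5, 20): C(25, 5) = 53130. Paths through (4, 11): (paths (0, 0) → (4, 11)) × (paths (4, 11) → (5, 20)) = C(15, 4) · C(10, 1) = 1365 · 10 = 13650. Avoidance count = 53130 − 13650 = 39480.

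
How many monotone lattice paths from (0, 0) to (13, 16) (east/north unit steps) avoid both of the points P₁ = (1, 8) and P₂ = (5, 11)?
Number of paths = 61513974

Inclusion–exclusion. Total paths: C(29, 13) = 67863915. Through P₁: C(9, 1)·C(20, 12) = 1133730. Through P₂: C(16, 5)·C(13, 8) = 5621616. Since P₁ is strictly southwest of P₂, a monotone path through both must visit P₁ then P₂; paths through both = C(9, 1)·C(7, 4)·C(13, 8) = 405405. Avoid both = 67863915 − 1133730 − 5621616 + 405405 = 61513974.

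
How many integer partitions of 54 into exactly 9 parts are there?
p(54, 9 parts) = 25331

Partitions of n into exactly k parts are in bijection with partitions of n − k into at most k parts (subtract 1 from each part). So p(54, exactly 9) = p(45, parts ≤ 9). Computing via the recurrence p(m, j) = p(m, j−1) + p(m−j, j) gives 25331.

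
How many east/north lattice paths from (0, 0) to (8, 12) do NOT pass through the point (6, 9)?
Number of paths = 75920

Total paths from (0, 0) to (8, 12): C(20, 8) = 125970. Paths through (6, 9): (paths (0, 0) → (6, 9)) × (paths (6, 9) → (8, 12)) = C(15, 6) · C(5, 2) = 5005 · 10 = 50050. Avoidance count = 125970 − 50050 = 75920.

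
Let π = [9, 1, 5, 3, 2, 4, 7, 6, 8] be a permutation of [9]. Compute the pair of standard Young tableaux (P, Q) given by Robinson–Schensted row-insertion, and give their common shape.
P = [1, 2, 4, 6, 8] / [3, 7] / [5] / [9];  Q = [1, 3, 6, 7, 9] / [2, 8] / [4] / [5];  common shape = (5, 2, 1, 1)

Row-insert the values π_1, π_2, … into P one at a time, bumping the leftmost entry strictly greater than the inserted value down to the next row. The recording tableau Q records, in position (i, j), the step at which that cell was added to P.
  Insert 9 (step 1): P = [9];  Q = [1]
  Insert 1 (step 2): P = [1] / [9];  Q = [1] / [2]
  Insert 5 (step 3): P = [1, 5] / [9];  Q = [1, 3] / [2]
  Insert 3 (step 4): P = [1, 3] / [5] / [9];  Q = [1, 3] / [2] / [4]
  Insert 2 (step 5): P = [1, 2] / [3] / [5] / [9];  Q = [1, 3] / [2] / [4] / [5]
  Insert 4 (step 6): P = [1, 2, 4] / [3] / [5] / [9];  Q = [1, 3, 6] / [2] / [4] / [5]
  Insert 7 (step 7): P = [1, 2, 4, 7] / [3] / [5] / [9];  Q = [1, 3, 6, 7] / [2] / [4] / [5]
  Insert 6 (step 8): P = [1, 2, 4, 6] / [3, 7] / [5] / [9];  Q = [1, 3, 6, 7] / [2, 8] / [4] / [5]
  Insert 8 (step 9): P = [1, 2, 4, 6, 8] / [3, 7] / [5] / [9];  Q = [1, 3, 6, 7, 9] / [2, 8] / [4] / [5]
Final shape: (5, 2, 1, 1).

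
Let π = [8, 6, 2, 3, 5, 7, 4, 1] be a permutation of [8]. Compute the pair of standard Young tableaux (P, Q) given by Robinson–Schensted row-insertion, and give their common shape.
P = [1, 3, 4, 7] / [2] / [5] / [6] / [8];  Q = [1, 4, 5, 6] / [2] / [3] / [7] / [8];  common shape = (4, 1, 1, 1, 1)

Row-insert the values π_1, π_2, … into P one at a time, bumping the leftmost entry strictly greater than the inserted value down to the next row. The recording tableau Q records, in position (i, j), the step at which that cell was added to P.
  Insert 8 (step 1): P = [8];  Q = [1]
  Insert 6 (step 2): P = [6] / [8];  Q = [1] / [2]
  Insert 2 (step 3): P = [2] / [6] / [8];  Q = [1] / [2] / [3]
  Insert 3 (step 4): P = [2, 3] / [6] / [8];  Q = [1, 4] / [2] / [3]
  Insert 5 (step 5): P = [2, 3, 5] / [6] / [8];  Q = [1, 4, 5] / [2] / [3]
  Insert 7 (step 6): P = [2, 3, 5, 7] / [6] / [8];  Q = [1, 4, 5, 6] / [2] / [3]
  Insert 4 (step 7): P = [2, 3, 4, 7] / [5] / [6] / [8];  Q = [1, 4, 5, 6] / [2] / [3] / [7]
  Insert 1 (step 8): P = [1, 3, 4, 7] / [2] / [5] / [6] / [8];  Q = [1, 4, 5, 6] / [2] / [3] / [7] / [8]
Final shape: (4, 1, 1, 1, 1).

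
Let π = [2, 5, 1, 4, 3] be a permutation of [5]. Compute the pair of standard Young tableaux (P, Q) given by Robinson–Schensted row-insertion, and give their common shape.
P = [1, 3] / [2, 4] / [5];  Q = [1, 2] / [3, 4] / [5];  common shape = (2, 2, 1)

Row-insert the values π_1, π_2, … into P one at a time, bumping the leftmost entry strictly greater than the inserted value down to the next row. The recording tableau Q records, in position (i, j), the step at which that cell was added to P.
  Insert 2 (step 1): P = [2];  Q = [1]
  Insert 5 (step 2): P = [2, 5];  Q = [1, 2]
  Insert 1 (step 3): P = [1, 5] / [2];  Q = [1, 2] / [3]
  Insert 4 (step 4): P = [1, 4] / [2, 5];  Q = [1, 2] / [3, 4]
  Insert 3 (step 5): P = [1, 3] / [2, 4] / [5];  Q = [1, 2] / [3, 4] / [5]
Final shape: (2, 2, 1).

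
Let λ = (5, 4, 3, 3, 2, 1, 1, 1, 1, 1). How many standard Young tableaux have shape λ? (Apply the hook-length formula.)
# SYT of shape (5, 4, 3, 3, 2, 1, 1, 1, 1, 1) = 1066965900

Hook-length formula: f^λ = n! / Π hook(c), product over all cells c of the Young diagram. For λ = (5, 4, 3, 3, 2, 1, 1, 1, 1, 1), n = 22 boxes. Hook lengths by row (left-to-right, top-to-bottom): [14, 8, 6, 3, 1]; [12, 6, 4, 1]; [10, 4, 2]; [9, 3, 1]; [7, 1]; [5]; [4]; [3]; [2]; [1]. Product of hooks = 1053455155200. So f^λ = 22! / 1053455155200 = 1124000727777607680000 / 1053455155200 = 1066965900.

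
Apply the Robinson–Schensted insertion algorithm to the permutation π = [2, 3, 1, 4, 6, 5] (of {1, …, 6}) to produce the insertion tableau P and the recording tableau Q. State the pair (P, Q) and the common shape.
P = [1, 3, 4, 5] / [2, 6];  Q = [1, 2, 4, 5] / [3, 6];  common shape = (4, 2)

Row-insert the values π_1, π_2, … into P one at a time, bumping the leftmost entry strictly greater than the inserted value down to the next row. The recording tableau Q records, in position (i, j), the step at which that cell was added to P.
  Insert 2 (step 1): P = [2];  Q = [1]
  Insert 3 (step 2): P = [2, 3];  Q = [1, 2]
  Insert 1 (step 3): P = [1, 3] / [2];  Q = [1, 2] / [3]
  Insert 4 (step 4): P = [1, 3, 4] / [2];  Q = [1, 2, 4] / [3]
  Insert 6 (step 5): P = [1, 3, 4, 6] / [2];  Q = [1, 2, 4, 5] / [3]
  Insert 5 (step 6): P = [1, 3, 4, 5] / [2, 6];  Q = [1, 2, 4, 5] / [3, 6]
Final shape: (4, 2).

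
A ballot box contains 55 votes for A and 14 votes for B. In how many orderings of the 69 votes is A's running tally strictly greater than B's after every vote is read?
Strict-lead orderings = 91865554008992

Total orderings of the 69 votes with 55 for A: C(69, 55) = 154603005527328. By the Bertrand ballot formula (Cycle Lemma / reflection principle), the number of orderings in which A is strictly ahead of B throughout is (p − q)/(p + q) · C(p + q, p) = (55 − 14)/(55 + 14) · 154603005527328 = 91865554008992.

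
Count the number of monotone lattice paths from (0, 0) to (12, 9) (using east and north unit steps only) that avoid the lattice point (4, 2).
Number of paths = 197405

Total paths from (0, 0) to (12, 9): C(21, 12) = 293930. Paths through (4, 2): (paths (0, 0) → (4, 2)) × (paths (4, 2) → (12, 9)) = C(6, 4) · C(15, 8) = 15 · 6435 = 96525. Avoidance count = 293930 − 96525 = 197405.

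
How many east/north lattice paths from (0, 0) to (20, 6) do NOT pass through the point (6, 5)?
Number of paths = 223300

Total paths from (0, 0) to (20, 6): C(26, 20) = 230230. Paths through (6, 5): (paths (0, 0) → (6, 5)) × (paths (6, 5) → (20, 6)) = C(11, 6) · C(15, 14) = 462 · 15 = 6930. Avoidance count = 230230 − 6930 = 223300.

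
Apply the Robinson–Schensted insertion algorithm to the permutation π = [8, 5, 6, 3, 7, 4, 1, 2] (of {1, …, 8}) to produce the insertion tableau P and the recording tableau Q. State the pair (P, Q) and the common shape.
P = [1, 2, 7] / [3, 4] / [5, 6] / [8];  Q = [1, 3, 5] / [2, 6] / [4, 8] / [7];  common shape = (3, 2, 2, 1)

Row-insert the values π_1, π_2, … into P one at a time, bumping the leftmost entry strictly greater than the inserted value down to the next row. The recording tableau Q records, in position (i, j), the step at which that cell was added to P.
  Insert 8 (step 1): P = [8];  Q = [1]
  Insert 5 (step 2): P = [5] / [8];  Q = [1] / [2]
  Insert 6 (step 3): P = [5, 6] / [8];  Q = [1, 3] / [2]
  Insert 3 (step 4): P = [3, 6] / [5] / [8];  Q = [1, 3] / [2] / [4]
  Insert 7 (step 5): P = [3, 6, 7] / [5] / [8];  Q = [1, 3, 5] / [2] / [4]
  Insert 4 (step 6): P = [3, 4, 7] / [5, 6] / [8];  Q = [1, 3, 5] / [2, 6] / [4]
  Insert 1 (step 7): P = [1, 4, 7] / [3, 6] / [5] / [8];  Q = [1, 3, 5] / [2, 6] / [4] / [7]
  Insert 2 (step 8): P = [1, 2, 7] / [3, 4] / [5, 6] / [8];  Q = [1, 3, 5] / [2, 6] / [4, 8] / [7]
Final shape: (3, 2, 2, 1).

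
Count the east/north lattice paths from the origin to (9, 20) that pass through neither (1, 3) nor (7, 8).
Number of paths = 5271288

Inclusion–exclusion. Total paths: C(29, 9) = 10015005. Through P₁: C(4, 1)·C(25, 8) = 4326300. Through P₂: C(15, 7)·C(14, 2) = 585585. Since P₁ is strictly southwest of P₂, a monotone path through both must visit P₁ then P₂; paths through both = C(4, 1)·C(11, 6)·C(14, 2) = 168168. Avoid both = 10015005 − 4326300 − 585585 + 168168 = 5271288.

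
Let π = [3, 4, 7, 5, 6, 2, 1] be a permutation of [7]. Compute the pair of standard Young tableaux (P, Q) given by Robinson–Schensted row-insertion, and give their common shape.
P = [1, 4, 5, 6] / [2] / [3] / [7];  Q = [1, 2, 3, 5] / [4] / [6] / [7];  common shape = (4, 1, 1, 1)

Row-insert the values π_1, π_2, … into P one at a time, bumping the leftmost entry strictly greater than the inserted value down to the next row. The recording tableau Q records, in position (i, j), the step at which that cell was added to P.
  Insert 3 (step 1): P = [3];  Q = [1]
  Insert 4 (step 2): P = [3, 4];  Q = [1, 2]
  Insert 7 (step 3): P = [3, 4, 7];  Q = [1, 2, 3]
  Insert 5 (step 4): P = [3, 4, 5] / [7];  Q = [1, 2, 3] / [4]
  Insert 6 (step 5): P = [3, 4, 5, 6] / [7];  Q = [1, 2, 3, 5] / [4]
  Insert 2 (step 6): P = [2, 4, 5, 6] / [3] / [7];  Q = [1, 2, 3, 5] / [4] / [6]
  Insert 1 (step 7): P = [1, 4, 5, 6] / [2] / [3] / [7];  Q = [1, 2, 3, 5] / [4] / [6] / [7]
Final shape: (4, 1, 1, 1).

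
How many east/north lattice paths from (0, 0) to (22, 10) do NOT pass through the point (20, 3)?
Number of paths = 64448484

Total paths from (0, 0) to (22, 10): C(32, 22) = 64512240. Paths through (20, 3): (paths (0, 0) → (20, 3)) × (paths (20, 3) → (22, 10)) = C(23, 20) · C(9, 2) = 1771 · 36 = 63756. Avoidance count = 64512240 − 63756 = 64448484.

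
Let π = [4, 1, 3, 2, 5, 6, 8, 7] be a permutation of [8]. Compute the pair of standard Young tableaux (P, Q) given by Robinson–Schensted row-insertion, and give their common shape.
P = [1, 2, 5, 6, 7] / [3, 8] / [4];  Q = [1, 3, 5, 6, 7] / [2, 8] / [4];  common shape = (5, 2, 1)

Row-insert the values π_1, π_2, … into P one at a time, bumping the leftmost entry strictly greater than the inserted value down to the next row. The recording tableau Q records, in position (i, j), the step at which that cell was added to P.
  Insert 4 (step 1): P = [4];  Q = [1]
  Insert 1 (step 2): P = [1] / [4];  Q = [1] / [2]
  Insert 3 (step 3): P = [1, 3] / [4];  Q = [1, 3] / [2]
  Insert 2 (step 4): P = [1, 2] / [3] / [4];  Q = [1, 3] / [2] / [4]
  Insert 5 (step 5): P = [1, 2, 5] / [3] / [4];  Q = [1, 3, 5] / [2] / [4]
  Insert 6 (step 6): P = [1, 2, 5, 6] / [3] / [4];  Q = [1, 3, 5, 6] / [2] / [4]
  Insert 8 (step 7): P = [1, 2, 5, 6, 8] / [3] / [4];  Q = [1, 3, 5, 6, 7] / [2] / [4]
  Insert 7 (step 8): P = [1, 2, 5, 6, 7] / [3, 8] / [4];  Q = [1, 3, 5, 6, 7] / [2, 8] / [4]
Final shape: (5, 2, 1).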